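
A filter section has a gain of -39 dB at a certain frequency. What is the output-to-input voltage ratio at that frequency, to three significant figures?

Voltage ratio = 10^(dB/20).
10^(-39/20) = 10^(-1.950) = 0.0112.

0.0112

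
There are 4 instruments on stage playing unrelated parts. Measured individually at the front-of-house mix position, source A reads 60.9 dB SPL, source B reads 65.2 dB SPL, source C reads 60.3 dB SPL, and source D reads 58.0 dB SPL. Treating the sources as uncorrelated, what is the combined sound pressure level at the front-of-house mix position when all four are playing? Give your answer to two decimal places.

Incoherent sources sum as intensities:
L_total = 10·log₁₀(10^(60.9/10) + 10^(65.2/10) + 10^(60.3/10) + 10^(58.0/10)) = 10·log₁₀(6244000) = 67.95 dB SPL.

67.95 dB SPL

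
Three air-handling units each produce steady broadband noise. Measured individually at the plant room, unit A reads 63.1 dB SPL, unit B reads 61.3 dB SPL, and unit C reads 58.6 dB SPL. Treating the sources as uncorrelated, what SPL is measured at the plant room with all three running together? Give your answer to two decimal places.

66.14 dB SPL

Uncorrelated sources add in intensity (power), not in dB.
L_total = 10·log₁₀(10^(63.1/10) + 10^(61.3/10) + 10^(58.6/10)) = 10·log₁₀(4115000) = 66.14 dB SPL.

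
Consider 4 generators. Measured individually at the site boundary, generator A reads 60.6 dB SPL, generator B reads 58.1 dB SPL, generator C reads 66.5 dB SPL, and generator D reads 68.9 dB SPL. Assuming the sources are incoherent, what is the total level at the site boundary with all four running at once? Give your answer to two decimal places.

71.47 dB SPL

Add the sources as powers (linear), then convert back to dB:
L_total = 10·log₁₀(10^(60.6/10) + 10^(58.1/10) + 10^(66.5/10) + 10^(68.9/10)) = 10·log₁₀(14020000) = 71.47 dB SPL.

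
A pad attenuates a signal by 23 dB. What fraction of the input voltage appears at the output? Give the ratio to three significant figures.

Voltage ratio = 10^(dB/20).
10^(-23/20) = 10^(-1.150) = 0.0708.

0.0708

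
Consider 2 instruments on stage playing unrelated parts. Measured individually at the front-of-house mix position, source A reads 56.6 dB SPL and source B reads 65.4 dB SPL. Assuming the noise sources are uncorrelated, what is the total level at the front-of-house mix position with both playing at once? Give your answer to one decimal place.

65.9 dB SPL

Incoherent sources sum as intensities:
L_total = 10·log₁₀(10^(56.6/10) + 10^(65.4/10)) = 10·log₁₀(3924000) = 65.9 dB SPL.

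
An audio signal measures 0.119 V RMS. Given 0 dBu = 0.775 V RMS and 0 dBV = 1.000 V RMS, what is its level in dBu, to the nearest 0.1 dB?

dBu = 20·log₁₀(V / 0.775 V).
20·log₁₀(0.119/0.775) = -16.3 dBu.

-16.3 dBu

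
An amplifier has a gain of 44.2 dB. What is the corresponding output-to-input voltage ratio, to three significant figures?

Voltage ratio = 10^(dB/20).
10^(44.2/20) = 10^(2.210) = 162.

162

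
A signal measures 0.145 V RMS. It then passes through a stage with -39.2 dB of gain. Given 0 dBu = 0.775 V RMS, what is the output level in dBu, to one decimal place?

Input level: 20·log₁₀(0.145/0.775) = -14.56 dBu.
Output: -14.56 − 39.2 = -53.8 dBu.

-53.8 dBu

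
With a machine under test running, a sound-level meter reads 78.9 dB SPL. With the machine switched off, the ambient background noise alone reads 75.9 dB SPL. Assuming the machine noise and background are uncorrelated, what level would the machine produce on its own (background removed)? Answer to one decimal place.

Background correction is a power subtraction:
L_src = 10·log₁₀(10^(78.9/10) − 10^(75.9/10)) = 10·log₁₀(38720000) = 75.9 dB SPL.

75.9 dB SPL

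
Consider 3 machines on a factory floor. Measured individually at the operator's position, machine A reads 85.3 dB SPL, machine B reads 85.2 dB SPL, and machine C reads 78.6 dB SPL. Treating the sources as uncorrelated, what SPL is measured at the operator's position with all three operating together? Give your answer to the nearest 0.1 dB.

Incoherent sources sum as intensities:
L_total = 10·log₁₀(10^(85.3/10) + 10^(85.2/10) + 10^(78.6/10)) = 10·log₁₀(742400000) = 88.7 dB SPL.

88.7 dB SPL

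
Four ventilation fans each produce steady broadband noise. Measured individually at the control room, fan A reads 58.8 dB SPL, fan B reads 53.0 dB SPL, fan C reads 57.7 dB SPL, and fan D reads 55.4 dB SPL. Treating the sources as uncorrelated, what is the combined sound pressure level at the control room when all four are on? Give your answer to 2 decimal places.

62.77 dB SPL

Add the sources as powers (linear), then convert back to dB:
L_total = 10·log₁₀(10^(58.8/10) + 10^(53.0/10) + 10^(57.7/10) + 10^(55.4/10)) = 10·log₁₀(1894000) = 62.77 dB SPL.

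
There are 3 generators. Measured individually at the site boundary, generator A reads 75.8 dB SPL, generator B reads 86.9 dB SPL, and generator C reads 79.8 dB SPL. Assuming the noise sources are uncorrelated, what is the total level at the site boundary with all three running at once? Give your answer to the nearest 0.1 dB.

Incoherent sources sum as intensities:
L_total = 10·log₁₀(10^(75.8/10) + 10^(86.9/10) + 10^(79.8/10)) = 10·log₁₀(623300000) = 87.9 dB SPL.

87.9 dB SPL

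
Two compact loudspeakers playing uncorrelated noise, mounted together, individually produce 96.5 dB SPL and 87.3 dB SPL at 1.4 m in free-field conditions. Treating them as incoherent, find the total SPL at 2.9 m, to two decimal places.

90.67 dB SPL

Combined at 1.4 m: 10·log₁₀(10^(96.5/10)+10^(87.3/10)) = 96.993 dB SPL.
Then apply −20·log₁₀(2.9/1.4) = -6.325 dB → 90.67 dB SPL.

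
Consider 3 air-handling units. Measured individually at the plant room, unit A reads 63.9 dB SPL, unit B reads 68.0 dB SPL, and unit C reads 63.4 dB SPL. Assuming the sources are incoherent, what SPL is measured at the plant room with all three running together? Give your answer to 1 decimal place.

Uncorrelated sources add in intensity (power), not in dB.
L_total = 10·log₁₀(10^(63.9/10) + 10^(68.0/10) + 10^(63.4/10)) = 10·log₁₀(10950000) = 70.4 dB SPL.

70.4 dB SPL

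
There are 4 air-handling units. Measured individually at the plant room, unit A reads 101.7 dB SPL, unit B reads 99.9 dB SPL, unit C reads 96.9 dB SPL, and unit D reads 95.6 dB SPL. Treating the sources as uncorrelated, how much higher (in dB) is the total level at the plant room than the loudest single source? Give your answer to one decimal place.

Incoherent sources sum as intensities:
L_total = 10·log₁₀(10^(101.7/10) + 10^(99.9/10) + 10^(96.9/10) + 10^(95.6/10)) = 105.20 dB SPL.
Excess over the loudest (101.7 dB): 105.20 − 101.7 = 3.5 dB.

3.5 dB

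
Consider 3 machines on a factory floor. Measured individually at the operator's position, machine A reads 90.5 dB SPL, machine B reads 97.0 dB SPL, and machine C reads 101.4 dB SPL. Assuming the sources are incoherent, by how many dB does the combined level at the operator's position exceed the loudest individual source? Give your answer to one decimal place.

Uncorrelated sources add in intensity (power), not in dB.
L_total = 10·log₁₀(10^(90.5/10) + 10^(97.0/10) + 10^(101.4/10)) = 103.00 dB SPL.
Excess over the loudest (101.4 dB): 103.00 − 101.4 = 1.6 dB.

1.6 dB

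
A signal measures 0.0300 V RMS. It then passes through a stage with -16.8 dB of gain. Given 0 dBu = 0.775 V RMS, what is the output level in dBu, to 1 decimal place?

-45.0 dBu

Input level: 20·log₁₀(0.0300/0.775) = -28.24 dBu.
Output: -28.24 − 16.8 = -45.0 dBu.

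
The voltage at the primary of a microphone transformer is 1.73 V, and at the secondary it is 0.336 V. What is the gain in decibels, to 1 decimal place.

-14.2 dB

Voltage ratio → dB uses the 20·log₁₀ form:
20·log₁₀(0.336/1.73) = 20·log₁₀(0.1942) = -14.2 dB.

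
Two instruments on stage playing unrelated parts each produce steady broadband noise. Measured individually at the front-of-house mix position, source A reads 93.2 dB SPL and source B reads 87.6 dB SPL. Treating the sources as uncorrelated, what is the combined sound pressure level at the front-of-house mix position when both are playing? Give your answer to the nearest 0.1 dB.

94.3 dB SPL

Uncorrelated sources add in intensity (power), not in dB.
L_total = 10·log₁₀(10^(93.2/10) + 10^(87.6/10)) = 10·log₁₀(2665000000) = 94.3 dB SPL.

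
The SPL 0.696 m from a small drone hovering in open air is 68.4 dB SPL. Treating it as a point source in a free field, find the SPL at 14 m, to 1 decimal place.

For a point source in a free field, ΔL = −20·log₁₀(d₂/d₁).
ΔL = −20·log₁₀(14/0.696) = -26.07 dB, so L₂ = 68.4 + (-26.07) = 42.3 dB SPL.

42.3 dB SPL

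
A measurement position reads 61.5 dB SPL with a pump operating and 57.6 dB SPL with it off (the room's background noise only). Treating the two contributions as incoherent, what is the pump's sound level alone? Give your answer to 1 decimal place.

Remove the background by subtracting linear intensities:
L_src = 10·log₁₀(10^(61.5/10) − 10^(57.6/10)) = 10·log₁₀(837100) = 59.2 dB SPL.

59.2 dB SPL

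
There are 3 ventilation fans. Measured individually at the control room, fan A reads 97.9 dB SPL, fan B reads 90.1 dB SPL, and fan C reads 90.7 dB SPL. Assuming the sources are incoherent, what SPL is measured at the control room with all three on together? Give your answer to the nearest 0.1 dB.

99.2 dB SPL

Incoherent sources sum as intensities:
L_total = 10·log₁₀(10^(97.9/10) + 10^(90.1/10) + 10^(90.7/10)) = 10·log₁₀(8364000000) = 99.2 dB SPL.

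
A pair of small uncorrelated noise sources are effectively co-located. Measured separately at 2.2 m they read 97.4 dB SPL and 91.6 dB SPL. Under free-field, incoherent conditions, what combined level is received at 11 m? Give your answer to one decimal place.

84.4 dB SPL

Combined at 2.2 m: 10·log₁₀(10^(97.4/10)+10^(91.6/10)) = 98.41 dB SPL.
Then apply −20·log₁₀(11/2.2) = -13.98 dB → 84.4 dB SPL.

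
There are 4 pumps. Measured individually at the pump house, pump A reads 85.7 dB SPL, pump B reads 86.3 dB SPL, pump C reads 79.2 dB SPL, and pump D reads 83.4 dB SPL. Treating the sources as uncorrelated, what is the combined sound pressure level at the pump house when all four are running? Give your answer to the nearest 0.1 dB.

90.4 dB SPL

Incoherent sources sum as intensities:
L_total = 10·log₁₀(10^(85.7/10) + 10^(86.3/10) + 10^(79.2/10) + 10^(83.4/10)) = 10·log₁₀(1100000000) = 90.4 dB SPL.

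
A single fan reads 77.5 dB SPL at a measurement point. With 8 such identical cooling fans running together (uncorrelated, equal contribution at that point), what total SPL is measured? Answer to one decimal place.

8 equal incoherent sources raise the level by 10·log₁₀(8) = 9.03 dB.
L_total = 77.5 + 9.03 = 86.5 dB SPL.

86.5 dB SPL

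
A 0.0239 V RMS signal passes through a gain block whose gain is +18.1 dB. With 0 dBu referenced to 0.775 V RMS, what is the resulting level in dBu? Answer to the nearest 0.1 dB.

-12.1 dBu

Input level: 20·log₁₀(0.0239/0.775) = -30.22 dBu.
Output: -30.22 + 18.1 = -12.1 dBu.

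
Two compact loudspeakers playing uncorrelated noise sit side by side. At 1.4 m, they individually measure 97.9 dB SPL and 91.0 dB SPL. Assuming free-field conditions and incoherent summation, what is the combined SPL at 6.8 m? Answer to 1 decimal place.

85.0 dB SPL

Combined at 1.4 m: 10·log₁₀(10^(97.9/10)+10^(91.0/10)) = 98.71 dB SPL.
Then apply −20·log₁₀(6.8/1.4) = -13.73 dB → 85.0 dB SPL.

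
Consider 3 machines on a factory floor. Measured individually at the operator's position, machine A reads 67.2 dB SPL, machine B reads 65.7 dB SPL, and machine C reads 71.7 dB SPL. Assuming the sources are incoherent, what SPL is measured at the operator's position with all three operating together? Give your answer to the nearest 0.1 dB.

73.8 dB SPL

Uncorrelated sources add in intensity (power), not in dB.
L_total = 10·log₁₀(10^(67.2/10) + 10^(65.7/10) + 10^(71.7/10)) = 10·log₁₀(23750000) = 73.8 dB SPL.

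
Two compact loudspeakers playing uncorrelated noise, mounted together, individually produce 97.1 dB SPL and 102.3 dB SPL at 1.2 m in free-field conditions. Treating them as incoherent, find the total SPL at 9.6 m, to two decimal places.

85.38 dB SPL

Combined at 1.2 m: 10·log₁₀(10^(97.1/10)+10^(102.3/10)) = 103.446 dB SPL.
Then apply −20·log₁₀(9.6/1.2) = -18.062 dB → 85.38 dB SPL.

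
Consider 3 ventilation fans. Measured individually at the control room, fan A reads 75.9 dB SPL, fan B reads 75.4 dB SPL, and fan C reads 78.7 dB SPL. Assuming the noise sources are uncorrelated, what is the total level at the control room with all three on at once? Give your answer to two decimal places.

Add the sources as powers (linear), then convert back to dB:
L_total = 10·log₁₀(10^(75.9/10) + 10^(75.4/10) + 10^(78.7/10)) = 10·log₁₀(147700000) = 81.69 dB SPL.

81.69 dB SPL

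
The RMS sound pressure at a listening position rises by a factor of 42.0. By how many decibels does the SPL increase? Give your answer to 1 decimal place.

32.5 dB

Sound pressure is an amplitude quantity: ΔL = 20·log₁₀(p₂/p₁).
20·log₁₀(42.0) = 32.5 dB.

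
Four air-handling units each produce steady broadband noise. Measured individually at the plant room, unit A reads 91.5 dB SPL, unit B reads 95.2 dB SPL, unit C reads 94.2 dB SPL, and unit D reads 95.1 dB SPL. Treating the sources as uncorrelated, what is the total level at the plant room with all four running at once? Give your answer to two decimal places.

Add the sources as powers (linear), then convert back to dB:
L_total = 10·log₁₀(10^(91.5/10) + 10^(95.2/10) + 10^(94.2/10) + 10^(95.1/10)) = 10·log₁₀(10590000000) = 100.25 dB SPL.

100.25 dB SPL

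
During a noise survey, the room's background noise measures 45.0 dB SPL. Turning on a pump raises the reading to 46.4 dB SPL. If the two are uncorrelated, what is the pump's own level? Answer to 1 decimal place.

Subtract intensities: L_src = 10·log₁₀(10^(L_total/10) − 10^(L_bg/10)).
L_src = 10·log₁₀(10^(46.4/10) − 10^(45.0/10)) = 10·log₁₀(12030) = 40.8 dB SPL.

40.8 dB SPL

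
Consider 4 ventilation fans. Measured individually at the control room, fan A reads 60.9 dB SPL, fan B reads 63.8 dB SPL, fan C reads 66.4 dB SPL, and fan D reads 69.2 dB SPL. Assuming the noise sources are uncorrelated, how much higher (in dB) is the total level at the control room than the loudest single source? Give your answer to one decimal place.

Incoherent sources sum as intensities:
L_total = 10·log₁₀(10^(60.9/10) + 10^(63.8/10) + 10^(66.4/10) + 10^(69.2/10)) = 72.13 dB SPL.
Excess over the loudest (69.2 dB): 72.13 − 69.2 = 2.9 dB.

2.9 dB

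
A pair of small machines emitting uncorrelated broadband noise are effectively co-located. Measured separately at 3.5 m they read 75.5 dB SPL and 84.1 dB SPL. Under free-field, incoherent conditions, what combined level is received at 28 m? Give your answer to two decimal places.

Combined at 3.5 m: 10·log₁₀(10^(75.5/10)+10^(84.1/10)) = 84.662 dB SPL.
Then apply −20·log₁₀(28/3.5) = -18.062 dB → 66.60 dB SPL.

66.60 dB SPL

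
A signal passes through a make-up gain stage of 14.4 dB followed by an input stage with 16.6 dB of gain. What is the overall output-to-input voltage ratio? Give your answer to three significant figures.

35.5

Net gain = 14.4 + 16.6 = 31.0 dB.
Voltage ratio = 10^(31.0/20) = 35.5.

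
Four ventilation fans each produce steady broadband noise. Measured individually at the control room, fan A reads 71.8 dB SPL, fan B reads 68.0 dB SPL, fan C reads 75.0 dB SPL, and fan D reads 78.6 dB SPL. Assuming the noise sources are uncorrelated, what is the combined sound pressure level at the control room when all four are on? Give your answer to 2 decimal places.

80.99 dB SPL

Incoherent sources sum as intensities:
L_total = 10·log₁₀(10^(71.8/10) + 10^(68.0/10) + 10^(75.0/10) + 10^(78.6/10)) = 10·log₁₀(125500000) = 80.99 dB SPL.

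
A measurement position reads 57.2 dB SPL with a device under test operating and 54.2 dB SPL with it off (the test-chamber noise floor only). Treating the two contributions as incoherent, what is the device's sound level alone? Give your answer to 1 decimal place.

54.2 dB SPL

Subtract intensities: L_src = 10·log₁₀(10^(L_total/10) − 10^(L_bg/10)).
L_src = 10·log₁₀(10^(57.2/10) − 10^(54.2/10)) = 10·log₁₀(261800) = 54.2 dB SPL.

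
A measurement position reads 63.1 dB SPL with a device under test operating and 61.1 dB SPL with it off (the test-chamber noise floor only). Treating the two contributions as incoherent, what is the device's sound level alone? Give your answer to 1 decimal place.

Background correction is a power subtraction:
L_src = 10·log₁₀(10^(63.1/10) − 10^(61.1/10)) = 10·log₁₀(753500) = 58.8 dB SPL.

58.8 dB SPL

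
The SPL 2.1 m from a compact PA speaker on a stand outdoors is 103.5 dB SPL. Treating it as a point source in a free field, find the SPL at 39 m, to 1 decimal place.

78.1 dB SPL

For a point source in a free field, ΔL = −20·log₁₀(d₂/d₁).
ΔL = −20·log₁₀(39/2.1) = -25.38 dB, so L₂ = 103.5 + (-25.38) = 78.1 dB SPL.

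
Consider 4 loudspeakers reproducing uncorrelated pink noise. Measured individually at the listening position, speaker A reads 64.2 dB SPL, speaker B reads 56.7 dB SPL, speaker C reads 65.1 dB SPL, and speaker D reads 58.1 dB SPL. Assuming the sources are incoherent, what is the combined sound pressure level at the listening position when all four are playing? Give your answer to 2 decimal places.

Uncorrelated sources add in intensity (power), not in dB.
L_total = 10·log₁₀(10^(64.2/10) + 10^(56.7/10) + 10^(65.1/10) + 10^(58.1/10)) = 10·log₁₀(6980000) = 68.44 dB SPL.

68.44 dB SPL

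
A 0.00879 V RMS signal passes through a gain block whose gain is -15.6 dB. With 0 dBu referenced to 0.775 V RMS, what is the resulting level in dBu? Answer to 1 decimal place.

-54.5 dBu

Input level: 20·log₁₀(0.00879/0.775) = -38.91 dBu.
Output: -38.91 − 15.6 = -54.5 dBu.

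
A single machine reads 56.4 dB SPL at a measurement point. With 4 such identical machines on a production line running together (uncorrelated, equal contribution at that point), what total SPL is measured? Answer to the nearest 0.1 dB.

4 equal incoherent sources raise the level by 10·log₁₀(4) = 6.02 dB.
L_total = 56.4 + 6.02 = 62.4 dB SPL.

62.4 dB SPL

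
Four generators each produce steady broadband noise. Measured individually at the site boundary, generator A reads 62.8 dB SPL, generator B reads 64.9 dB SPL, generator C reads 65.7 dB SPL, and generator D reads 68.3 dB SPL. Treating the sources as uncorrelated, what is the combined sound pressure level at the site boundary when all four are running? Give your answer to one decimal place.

71.9 dB SPL

Uncorrelated sources add in intensity (power), not in dB.
L_total = 10·log₁₀(10^(62.8/10) + 10^(64.9/10) + 10^(65.7/10) + 10^(68.3/10)) = 10·log₁₀(15470000) = 71.9 dB SPL.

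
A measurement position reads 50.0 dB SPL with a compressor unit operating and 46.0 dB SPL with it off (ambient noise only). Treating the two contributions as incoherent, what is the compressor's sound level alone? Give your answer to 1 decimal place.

Background correction is a power subtraction:
L_src = 10·log₁₀(10^(50.0/10) − 10^(46.0/10)) = 10·log₁₀(60190) = 47.8 dB SPL.

47.8 dB SPL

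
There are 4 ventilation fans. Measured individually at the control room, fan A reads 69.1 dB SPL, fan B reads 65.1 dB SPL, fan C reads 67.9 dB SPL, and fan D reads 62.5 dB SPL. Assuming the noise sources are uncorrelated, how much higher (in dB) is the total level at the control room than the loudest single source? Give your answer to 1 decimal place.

Uncorrelated sources add in intensity (power), not in dB.
L_total = 10·log₁₀(10^(69.1/10) + 10^(65.1/10) + 10^(67.9/10) + 10^(62.5/10)) = 72.86 dB SPL.
Excess over the loudest (69.1 dB): 72.86 − 69.1 = 3.8 dB.

3.8 dB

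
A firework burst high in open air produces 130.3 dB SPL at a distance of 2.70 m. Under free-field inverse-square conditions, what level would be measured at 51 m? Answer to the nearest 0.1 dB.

Inverse-square spreading gives ΔL = −20·log₁₀(d₂/d₁).
ΔL = −20·log₁₀(51/2.70) = -25.52 dB, so L₂ = 130.3 + (-25.52) = 104.8 dB SPL.

104.8 dB SPL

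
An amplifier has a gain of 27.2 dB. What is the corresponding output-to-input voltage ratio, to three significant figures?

Voltage ratio = 10^(dB/20).
10^(27.2/20) = 10^(1.360) = 22.9.

22.9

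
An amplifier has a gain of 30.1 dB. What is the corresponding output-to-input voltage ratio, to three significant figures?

Voltage ratio = 10^(dB/20).
10^(30.1/20) = 10^(1.505) = 32.0.

32.0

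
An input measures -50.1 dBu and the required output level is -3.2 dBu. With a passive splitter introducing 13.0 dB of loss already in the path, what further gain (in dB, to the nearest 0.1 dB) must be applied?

The required make-up gain is the shortfall in the dB sum.
G = -3.2 − (-50.1) + 13.0 = 59.9 dB.

59.9 dB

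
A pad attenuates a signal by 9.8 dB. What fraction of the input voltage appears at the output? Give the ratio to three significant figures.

0.324

Voltage ratio = 10^(dB/20).
10^(-9.8/20) = 10^(-0.4900) = 0.324.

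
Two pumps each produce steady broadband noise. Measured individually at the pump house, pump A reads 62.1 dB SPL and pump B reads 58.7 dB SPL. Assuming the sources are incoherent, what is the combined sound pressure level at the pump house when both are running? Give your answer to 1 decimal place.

Uncorrelated sources add in intensity (power), not in dB.
L_total = 10·log₁₀(10^(62.1/10) + 10^(58.7/10)) = 10·log₁₀(2363000) = 63.7 dB SPL.

63.7 dB SPL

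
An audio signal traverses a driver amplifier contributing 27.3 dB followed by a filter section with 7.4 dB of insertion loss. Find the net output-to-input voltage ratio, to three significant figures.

9.89

Net gain = 27.3 + (−7.4) = 19.9 dB.
Voltage ratio = 10^(19.9/20) = 9.89.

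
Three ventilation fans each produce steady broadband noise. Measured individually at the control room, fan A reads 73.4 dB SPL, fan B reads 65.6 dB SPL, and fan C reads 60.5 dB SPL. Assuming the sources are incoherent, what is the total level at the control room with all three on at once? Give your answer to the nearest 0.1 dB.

74.3 dB SPL

Add the sources as powers (linear), then convert back to dB:
L_total = 10·log₁₀(10^(73.4/10) + 10^(65.6/10) + 10^(60.5/10)) = 10·log₁₀(26630000) = 74.3 dB SPL.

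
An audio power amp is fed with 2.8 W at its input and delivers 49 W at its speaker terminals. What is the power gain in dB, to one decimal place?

Power is a power quantity, so gain = 10·log₁₀(P_out/P_in).
10·log₁₀(49/2.8) = 10·log₁₀(17.50) = 12.4 dB.

12.4 dB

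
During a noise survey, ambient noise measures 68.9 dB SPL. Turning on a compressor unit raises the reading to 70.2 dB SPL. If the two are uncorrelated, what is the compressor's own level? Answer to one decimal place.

64.3 dB SPL

Remove the background by subtracting linear intensities:
L_src = 10·log₁₀(10^(70.2/10) − 10^(68.9/10)) = 10·log₁₀(2709000) = 64.3 dB SPL.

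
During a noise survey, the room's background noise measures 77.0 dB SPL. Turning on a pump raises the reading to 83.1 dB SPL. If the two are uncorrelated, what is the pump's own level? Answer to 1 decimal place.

81.9 dB SPL

Subtract intensities: L_src = 10·log₁₀(10^(L_total/10) − 10^(L_bg/10)).
L_src = 10·log₁₀(10^(83.1/10) − 10^(77.0/10)) = 10·log₁₀(154100000) = 81.9 dB SPL.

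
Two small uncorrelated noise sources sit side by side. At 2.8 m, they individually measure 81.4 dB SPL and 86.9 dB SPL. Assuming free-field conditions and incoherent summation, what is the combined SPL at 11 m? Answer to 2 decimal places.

76.09 dB SPL

Combined at 2.8 m: 10·log₁₀(10^(81.4/10)+10^(86.9/10)) = 87.978 dB SPL.
Then apply −20·log₁₀(11/2.8) = -11.885 dB → 76.09 dB SPL.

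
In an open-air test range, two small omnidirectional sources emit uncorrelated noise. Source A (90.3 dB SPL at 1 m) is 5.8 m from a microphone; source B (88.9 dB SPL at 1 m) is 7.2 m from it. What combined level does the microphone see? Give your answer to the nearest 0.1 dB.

76.7 dB SPL

At the listener: L_A = 90.3 − 20·log₁₀(5.8) = 75.03 dB; L_B = 88.9 − 20·log₁₀(7.2) = 71.75 dB.
Combined: 10·log₁₀(10^(75.03/10)+10^(71.75/10)) = 76.7 dB SPL.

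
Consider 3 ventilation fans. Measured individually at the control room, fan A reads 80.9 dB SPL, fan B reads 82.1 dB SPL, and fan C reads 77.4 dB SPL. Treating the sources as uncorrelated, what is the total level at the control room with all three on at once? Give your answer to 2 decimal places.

85.32 dB SPL

Incoherent sources sum as intensities:
L_total = 10·log₁₀(10^(80.9/10) + 10^(82.1/10) + 10^(77.4/10)) = 10·log₁₀(340200000) = 85.32 dB SPL.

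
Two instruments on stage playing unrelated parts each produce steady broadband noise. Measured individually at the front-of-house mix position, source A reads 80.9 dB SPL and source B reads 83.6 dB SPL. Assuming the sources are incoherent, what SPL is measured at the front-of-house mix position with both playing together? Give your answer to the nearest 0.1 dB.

85.5 dB SPL

Uncorrelated sources add in intensity (power), not in dB.
L_total = 10·log₁₀(10^(80.9/10) + 10^(83.6/10)) = 10·log₁₀(352100000) = 85.5 dB SPL.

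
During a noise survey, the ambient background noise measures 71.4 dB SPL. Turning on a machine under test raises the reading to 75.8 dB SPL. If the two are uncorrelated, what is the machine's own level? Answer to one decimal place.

73.8 dB SPL

Subtract intensities: L_src = 10·log₁₀(10^(L_total/10) − 10^(L_bg/10)).
L_src = 10·log₁₀(10^(75.8/10) − 10^(71.4/10)) = 10·log₁₀(24220000) = 73.8 dB SPL.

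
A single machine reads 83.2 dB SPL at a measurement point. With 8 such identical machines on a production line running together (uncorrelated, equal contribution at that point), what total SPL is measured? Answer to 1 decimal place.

92.2 dB SPL

8 equal incoherent sources raise the level by 10·log₁₀(8) = 9.03 dB.
L_total = 83.2 + 9.03 = 92.2 dB SPL.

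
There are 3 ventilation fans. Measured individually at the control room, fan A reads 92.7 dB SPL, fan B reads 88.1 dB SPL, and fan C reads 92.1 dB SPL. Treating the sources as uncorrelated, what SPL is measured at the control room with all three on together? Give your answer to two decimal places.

Incoherent sources sum as intensities:
L_total = 10·log₁₀(10^(92.7/10) + 10^(88.1/10) + 10^(92.1/10)) = 10·log₁₀(4130000000) = 96.16 dB SPL.

96.16 dB SPL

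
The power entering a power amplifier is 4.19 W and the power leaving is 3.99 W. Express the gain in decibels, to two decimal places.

-0.21 dB

Power ratio → dB uses the 10·log₁₀ form:
10·log₁₀(3.99/4.19) = 10·log₁₀(0.9523) = -0.21 dB.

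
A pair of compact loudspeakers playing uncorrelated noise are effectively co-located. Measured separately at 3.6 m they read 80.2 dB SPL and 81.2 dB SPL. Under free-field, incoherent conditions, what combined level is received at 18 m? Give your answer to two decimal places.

Combined at 3.6 m: 10·log₁₀(10^(80.2/10)+10^(81.2/10)) = 83.739 dB SPL.
Then apply −20·log₁₀(18/3.6) = -13.979 dB → 69.76 dB SPL.

69.76 dB SPL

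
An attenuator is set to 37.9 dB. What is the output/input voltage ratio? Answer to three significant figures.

Voltage ratio = 10^(dB/20).
10^(-37.9/20) = 10^(-1.895) = 0.0127.

0.0127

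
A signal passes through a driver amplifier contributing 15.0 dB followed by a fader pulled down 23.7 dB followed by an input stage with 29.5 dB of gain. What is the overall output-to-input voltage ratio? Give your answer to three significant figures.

11.0

Net gain = 15.0 + (−23.7) + 29.5 = 20.8 dB.
Voltage ratio = 10^(20.8/20) = 11.0.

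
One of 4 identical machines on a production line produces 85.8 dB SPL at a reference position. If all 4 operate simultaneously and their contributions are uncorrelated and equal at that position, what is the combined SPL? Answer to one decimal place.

4 equal incoherent sources raise the level by 10·log₁₀(4) = 6.02 dB.
L_total = 85.8 + 6.02 = 91.8 dB SPL.

91.8 dB SPL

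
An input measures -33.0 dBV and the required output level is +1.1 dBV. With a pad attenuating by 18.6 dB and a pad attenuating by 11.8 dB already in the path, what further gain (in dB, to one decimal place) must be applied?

64.5 dB

The required make-up gain is the shortfall in the dB sum.
G = +1.1 − (-33.0) + 18.6 + 11.8 = 64.5 dB.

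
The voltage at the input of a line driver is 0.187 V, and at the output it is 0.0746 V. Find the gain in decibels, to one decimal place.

-8.0 dB

For a voltage ratio, dB = 20·log₁₀(V₂/V₁).
20·log₁₀(0.0746/0.187) = 20·log₁₀(0.3989) = -8.0 dB.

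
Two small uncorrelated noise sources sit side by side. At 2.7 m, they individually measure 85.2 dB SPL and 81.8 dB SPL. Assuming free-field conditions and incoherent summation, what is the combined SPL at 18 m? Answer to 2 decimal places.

70.36 dB SPL

Combined at 2.7 m: 10·log₁₀(10^(85.2/10)+10^(81.8/10)) = 86.835 dB SPL.
Then apply −20·log₁₀(18/2.7) = -16.478 dB → 70.36 dB SPL.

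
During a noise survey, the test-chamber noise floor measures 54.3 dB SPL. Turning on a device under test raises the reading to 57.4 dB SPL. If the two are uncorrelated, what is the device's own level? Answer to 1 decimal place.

Background correction is a power subtraction:
L_src = 10·log₁₀(10^(57.4/10) − 10^(54.3/10)) = 10·log₁₀(280400) = 54.5 dB SPL.

54.5 dB SPL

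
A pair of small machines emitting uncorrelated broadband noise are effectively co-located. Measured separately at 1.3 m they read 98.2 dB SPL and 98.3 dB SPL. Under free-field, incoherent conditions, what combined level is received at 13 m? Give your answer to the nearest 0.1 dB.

81.3 dB SPL

Combined at 1.3 m: 10·log₁₀(10^(98.2/10)+10^(98.3/10)) = 101.26 dB SPL.
Then apply −20·log₁₀(13/1.3) = -20.00 dB → 81.3 dB SPL.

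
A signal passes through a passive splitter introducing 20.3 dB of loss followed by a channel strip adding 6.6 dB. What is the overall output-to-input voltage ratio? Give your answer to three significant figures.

Net gain = (−20.3) + 6.6 = -13.7 dB.
Voltage ratio = 10^(-13.7/20) = 0.207.

0.207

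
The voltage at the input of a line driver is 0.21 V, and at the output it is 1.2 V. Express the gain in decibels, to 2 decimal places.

15.14 dB

Voltage is an amplitude quantity, so gain = 20·log₁₀(V_out/V_in).
20·log₁₀(1.2/0.21) = 20·log₁₀(5.714) = 15.14 dB.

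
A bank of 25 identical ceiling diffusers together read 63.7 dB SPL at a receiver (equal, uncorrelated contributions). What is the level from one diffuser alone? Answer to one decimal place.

25 equal incoherent sources add 10·log₁₀(25) = 13.98 dB over one source.
L_one = 63.7 − 13.98 = 49.7 dB SPL.

49.7 dB SPL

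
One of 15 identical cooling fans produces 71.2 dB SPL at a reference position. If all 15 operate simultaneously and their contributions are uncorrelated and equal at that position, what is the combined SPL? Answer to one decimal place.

83.0 dB SPL

15 equal incoherent sources raise the level by 10·log₁₀(15) = 11.76 dB.
L_total = 71.2 + 11.76 = 83.0 dB SPL.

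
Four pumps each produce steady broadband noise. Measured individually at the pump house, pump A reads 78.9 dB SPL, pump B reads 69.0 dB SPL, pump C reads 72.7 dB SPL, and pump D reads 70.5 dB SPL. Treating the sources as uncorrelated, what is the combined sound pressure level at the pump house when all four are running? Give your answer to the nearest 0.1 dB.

80.6 dB SPL

Add the sources as powers (linear), then convert back to dB:
L_total = 10·log₁₀(10^(78.9/10) + 10^(69.0/10) + 10^(72.7/10) + 10^(70.5/10)) = 10·log₁₀(115400000) = 80.6 dB SPL.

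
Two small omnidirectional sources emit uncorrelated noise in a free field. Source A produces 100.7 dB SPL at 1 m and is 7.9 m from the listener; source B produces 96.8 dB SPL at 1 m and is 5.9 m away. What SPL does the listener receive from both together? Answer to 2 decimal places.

85.13 dB SPL

At the listener: L_A = 100.7 − 20·log₁₀(7.9) = 82.747 dB; L_B = 96.8 − 20·log₁₀(5.9) = 81.383 dB.
Combined: 10·log₁₀(10^(82.747/10)+10^(81.383/10)) = 85.13 dB SPL.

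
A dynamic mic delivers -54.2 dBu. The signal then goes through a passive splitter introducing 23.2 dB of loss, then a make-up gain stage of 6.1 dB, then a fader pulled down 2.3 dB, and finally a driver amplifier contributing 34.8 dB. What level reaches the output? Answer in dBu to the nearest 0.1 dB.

Gain stages sum in dB:
-54.2 − 23.2 + 6.1 − 2.3 + 34.8 = -38.8 dBu.

-38.8 dBu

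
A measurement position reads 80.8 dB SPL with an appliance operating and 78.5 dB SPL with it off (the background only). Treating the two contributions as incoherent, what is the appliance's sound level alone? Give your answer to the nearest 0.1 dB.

Remove the background by subtracting linear intensities:
L_src = 10·log₁₀(10^(80.8/10) − 10^(78.5/10)) = 10·log₁₀(49430000) = 76.9 dB SPL.

76.9 dB SPL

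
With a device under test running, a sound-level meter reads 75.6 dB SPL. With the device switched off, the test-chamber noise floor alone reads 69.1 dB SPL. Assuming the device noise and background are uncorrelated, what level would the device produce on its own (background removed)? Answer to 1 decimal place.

74.5 dB SPL

Remove the background by subtracting linear intensities:
L_src = 10·log₁₀(10^(75.6/10) − 10^(69.1/10)) = 10·log₁₀(28180000) = 74.5 dB SPL.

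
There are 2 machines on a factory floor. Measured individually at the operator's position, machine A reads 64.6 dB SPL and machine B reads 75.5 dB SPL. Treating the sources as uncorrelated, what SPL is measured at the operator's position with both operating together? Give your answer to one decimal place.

75.8 dB SPL

Uncorrelated sources add in intensity (power), not in dB.
L_total = 10·log₁₀(10^(64.6/10) + 10^(75.5/10)) = 10·log₁₀(38370000) = 75.8 dB SPL.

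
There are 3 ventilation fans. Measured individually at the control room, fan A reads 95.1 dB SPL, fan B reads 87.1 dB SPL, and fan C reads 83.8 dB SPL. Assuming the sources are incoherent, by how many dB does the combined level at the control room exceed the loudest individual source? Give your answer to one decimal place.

0.9 dB

Uncorrelated sources add in intensity (power), not in dB.
L_total = 10·log₁₀(10^(95.1/10) + 10^(87.1/10) + 10^(83.8/10)) = 96.01 dB SPL.
Excess over the loudest (95.1 dB): 96.01 − 95.1 = 0.9 dB.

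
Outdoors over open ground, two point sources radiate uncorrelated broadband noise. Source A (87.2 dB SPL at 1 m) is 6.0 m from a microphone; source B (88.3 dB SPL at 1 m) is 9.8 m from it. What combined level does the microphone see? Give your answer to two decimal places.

73.35 dB SPL

At the listener: L_A = 87.2 − 20·log₁₀(6.0) = 71.637 dB; L_B = 88.3 − 20·log₁₀(9.8) = 68.475 dB.
Combined: 10·log₁₀(10^(71.637/10)+10^(68.475/10)) = 73.35 dB SPL.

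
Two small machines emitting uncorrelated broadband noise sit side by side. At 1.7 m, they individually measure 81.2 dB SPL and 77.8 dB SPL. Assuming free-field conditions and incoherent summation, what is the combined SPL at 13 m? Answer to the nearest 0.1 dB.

65.2 dB SPL

Combined at 1.7 m: 10·log₁₀(10^(81.2/10)+10^(77.8/10)) = 82.83 dB SPL.
Then apply −20·log₁₀(13/1.7) = -17.67 dB → 65.2 dB SPL.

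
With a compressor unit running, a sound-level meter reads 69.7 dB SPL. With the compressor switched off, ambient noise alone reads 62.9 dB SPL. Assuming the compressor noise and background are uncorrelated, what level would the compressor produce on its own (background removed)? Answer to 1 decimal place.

68.7 dB SPL

Remove the background by subtracting linear intensities:
L_src = 10·log₁₀(10^(69.7/10) − 10^(62.9/10)) = 10·log₁₀(7383000) = 68.7 dB SPL.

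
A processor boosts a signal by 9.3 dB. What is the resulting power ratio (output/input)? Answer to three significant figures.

8.51

Power ratio = 10^(dB/10).
10^(9.3/10) = 10^(0.9300) = 8.51.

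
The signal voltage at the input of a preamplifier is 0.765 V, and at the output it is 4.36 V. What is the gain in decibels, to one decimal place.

15.1 dB

Voltage is an amplitude quantity, so gain = 20·log₁₀(V_out/V_in).
20·log₁₀(4.36/0.765) = 20·log₁₀(5.699) = 15.1 dB.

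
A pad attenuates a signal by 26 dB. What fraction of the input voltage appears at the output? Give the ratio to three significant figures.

Voltage ratio = 10^(dB/20).
10^(-26/20) = 10^(-1.300) = 0.0501.

0.0501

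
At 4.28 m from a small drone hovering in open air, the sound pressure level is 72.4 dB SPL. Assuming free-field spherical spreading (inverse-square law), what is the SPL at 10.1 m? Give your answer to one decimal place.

64.9 dB SPL

Inverse-square spreading gives ΔL = −20·log₁₀(d₂/d₁).
ΔL = −20·log₁₀(10.1/4.28) = -7.46 dB, so L₂ = 72.4 + (-7.46) = 64.9 dB SPL.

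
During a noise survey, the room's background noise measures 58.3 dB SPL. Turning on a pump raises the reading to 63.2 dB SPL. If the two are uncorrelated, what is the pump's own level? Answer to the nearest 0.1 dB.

61.5 dB SPL

Subtract intensities: L_src = 10·log₁₀(10^(L_total/10) − 10^(L_bg/10)).
L_src = 10·log₁₀(10^(63.2/10) − 10^(58.3/10)) = 10·log₁₀(1413000) = 61.5 dB SPL.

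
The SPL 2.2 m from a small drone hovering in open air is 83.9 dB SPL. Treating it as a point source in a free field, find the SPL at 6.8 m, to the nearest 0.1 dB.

74.1 dB SPL

For a point source in a free field, ΔL = −20·log₁₀(d₂/d₁).
ΔL = −20·log₁₀(6.8/2.2) = -9.80 dB, so L₂ = 83.9 + (-9.80) = 74.1 dB SPL.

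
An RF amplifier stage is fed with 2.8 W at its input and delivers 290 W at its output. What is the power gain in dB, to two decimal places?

20.15 dB

Power ratio → dB uses the 10·log₁₀ form:
10·log₁₀(290/2.8) = 10·log₁₀(103.6) = 20.15 dB.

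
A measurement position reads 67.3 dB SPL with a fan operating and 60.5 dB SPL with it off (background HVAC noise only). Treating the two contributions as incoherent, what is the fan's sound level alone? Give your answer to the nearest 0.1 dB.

66.3 dB SPL

Subtract intensities: L_src = 10·log₁₀(10^(L_total/10) − 10^(L_bg/10)).
L_src = 10·log₁₀(10^(67.3/10) − 10^(60.5/10)) = 10·log₁₀(4248000) = 66.3 dB SPL.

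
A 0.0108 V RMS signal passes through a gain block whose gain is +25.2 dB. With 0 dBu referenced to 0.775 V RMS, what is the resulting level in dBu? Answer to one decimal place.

Input level: 20·log₁₀(0.0108/0.775) = -37.12 dBu.
Output: -37.12 + 25.2 = -11.9 dBu.

-11.9 dBu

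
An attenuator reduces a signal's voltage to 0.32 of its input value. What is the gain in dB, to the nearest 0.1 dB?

-9.9 dB

Voltage is an amplitude quantity, so gain = 20·log₁₀(V_out/V_in).
20·log₁₀(0.32) = -9.9 dB.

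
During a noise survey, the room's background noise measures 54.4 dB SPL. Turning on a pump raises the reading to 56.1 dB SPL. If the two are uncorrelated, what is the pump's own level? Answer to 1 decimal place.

51.2 dB SPL

Remove the background by subtracting linear intensities:
L_src = 10·log₁₀(10^(56.1/10) − 10^(54.4/10)) = 10·log₁₀(132000) = 51.2 dB SPL.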